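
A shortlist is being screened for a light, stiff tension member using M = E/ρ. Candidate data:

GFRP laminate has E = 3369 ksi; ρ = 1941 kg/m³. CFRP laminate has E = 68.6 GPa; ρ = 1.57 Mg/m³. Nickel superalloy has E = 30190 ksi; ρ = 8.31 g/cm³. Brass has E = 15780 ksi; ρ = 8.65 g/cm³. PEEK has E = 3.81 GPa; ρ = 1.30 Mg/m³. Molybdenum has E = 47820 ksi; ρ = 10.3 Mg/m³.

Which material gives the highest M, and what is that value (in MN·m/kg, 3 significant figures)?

CFRP laminate, M = 43.7 MN·m/kg

In SI units:
  GFRP laminate: E = 23.23 GPa, ρ = 1941 kg/m³
  CFRP laminate: E = 68.60 GPa, ρ = 1570 kg/m³
  nickel superalloy: E = 208.2 GPa, ρ = 8310 kg/m³
  brass: E = 108.8 GPa, ρ = 8650 kg/m³
  PEEK: E = 3.810 GPa, ρ = 1300 kg/m³
  molybdenum: E = 329.7 GPa, ρ = 10300 kg/m³
  CFRP laminate: M = 43.7 MN·m/kg
  molybdenum: M = 32.0 MN·m/kg
  nickel superalloy: M = 25.0 MN·m/kg
  brass: M = 12.6 MN·m/kg
  GFRP laminate: M = 12.0 MN·m/kg
  PEEK: M = 2.93 MN·m/kg
The maximum is for CFRP laminate.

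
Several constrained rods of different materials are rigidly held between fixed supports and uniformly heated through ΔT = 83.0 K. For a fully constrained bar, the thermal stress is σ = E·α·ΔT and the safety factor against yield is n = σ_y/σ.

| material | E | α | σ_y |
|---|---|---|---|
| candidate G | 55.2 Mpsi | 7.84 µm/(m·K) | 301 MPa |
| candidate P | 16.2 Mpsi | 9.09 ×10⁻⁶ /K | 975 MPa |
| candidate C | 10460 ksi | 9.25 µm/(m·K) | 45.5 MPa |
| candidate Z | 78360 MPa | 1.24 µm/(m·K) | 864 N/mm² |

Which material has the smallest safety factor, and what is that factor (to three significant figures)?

candidate C, n = 0.822

Per material, after unit conversion:
  candidate G: E = 380.6, α = 7.84, σ_y = 301.0 → σ = 248 MPa, n = 1.22
  candidate P: E = 111.7, α = 9.09, σ_y = 975.0 → σ = 84.3 MPa, n = 11.6
  candidate C: E = 72.12, α = 9.25, σ_y = 45.50 → σ = 55.4 MPa, n = 0.822
  candidate Z: E = 78.36, α = 1.24, σ_y = 864.0 → σ = 8.06 MPa, n = 107
The minimum is candidate C at n = 0.822.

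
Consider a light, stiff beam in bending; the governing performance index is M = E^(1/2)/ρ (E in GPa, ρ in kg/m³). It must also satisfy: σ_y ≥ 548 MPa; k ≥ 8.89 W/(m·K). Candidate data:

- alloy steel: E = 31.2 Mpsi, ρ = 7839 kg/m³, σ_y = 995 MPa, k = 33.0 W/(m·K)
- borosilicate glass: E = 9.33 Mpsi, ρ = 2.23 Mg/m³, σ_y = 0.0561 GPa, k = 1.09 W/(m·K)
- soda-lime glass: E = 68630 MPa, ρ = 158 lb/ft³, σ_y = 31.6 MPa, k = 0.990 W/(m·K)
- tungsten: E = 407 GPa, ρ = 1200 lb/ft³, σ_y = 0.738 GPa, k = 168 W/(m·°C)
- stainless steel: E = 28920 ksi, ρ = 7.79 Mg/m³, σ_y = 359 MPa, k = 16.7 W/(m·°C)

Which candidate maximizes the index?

Screen on constraints: σ_y ≥ 548 MPa; k ≥ 8.89 W/(m·K). Survivors: alloy steel, tungsten.
Convert each candidate to consistent units, then evaluate M:
  alloy steel: E = 215.1 GPa, ρ = 7839 kg/m³
  tungsten: E = 407.0 GPa, ρ = 19220 kg/m³
  alloy steel: M = 1.87×10⁻³
  tungsten: M = 1.05×10⁻³
The maximum is for alloy steel.

alloy steel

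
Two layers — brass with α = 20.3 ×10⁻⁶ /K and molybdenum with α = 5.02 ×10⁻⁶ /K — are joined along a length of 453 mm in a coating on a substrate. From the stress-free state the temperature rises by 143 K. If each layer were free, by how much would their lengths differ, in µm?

Δα = |20.3 − 5.02|×10⁻⁶/K = 15.3×10⁻⁶/K.
ΔL_mismatch = Δα·L·ΔT = 15.3×10⁻⁶ × 453.0 mm × 143.0 K = 990 µm.

990 µm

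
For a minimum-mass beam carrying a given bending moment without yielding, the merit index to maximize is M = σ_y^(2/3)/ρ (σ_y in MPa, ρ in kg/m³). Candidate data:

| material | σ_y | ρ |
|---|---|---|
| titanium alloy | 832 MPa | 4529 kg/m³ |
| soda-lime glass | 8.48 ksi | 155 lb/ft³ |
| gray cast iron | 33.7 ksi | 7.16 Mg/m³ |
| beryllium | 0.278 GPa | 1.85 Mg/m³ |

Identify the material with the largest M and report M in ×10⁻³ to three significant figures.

Putting every candidate on a common basis:
  titanium alloy: σ_y = 832.0 MPa, ρ = 4529 kg/m³
  soda-lime glass: σ_y = 58.47 MPa, ρ = 2483 kg/m³
  gray cast iron: σ_y = 232.4 MPa, ρ = 7160 kg/m³
  beryllium: σ_y = 278.0 MPa, ρ = 1850 kg/m³
  beryllium: M = 23.0×10⁻³
  titanium alloy: M = 19.5×10⁻³
  soda-lime glass: M = 6.07×10⁻³
  gray cast iron: M = 5.28×10⁻³
The maximum is for beryllium.

beryllium, M = 23.0×10⁻³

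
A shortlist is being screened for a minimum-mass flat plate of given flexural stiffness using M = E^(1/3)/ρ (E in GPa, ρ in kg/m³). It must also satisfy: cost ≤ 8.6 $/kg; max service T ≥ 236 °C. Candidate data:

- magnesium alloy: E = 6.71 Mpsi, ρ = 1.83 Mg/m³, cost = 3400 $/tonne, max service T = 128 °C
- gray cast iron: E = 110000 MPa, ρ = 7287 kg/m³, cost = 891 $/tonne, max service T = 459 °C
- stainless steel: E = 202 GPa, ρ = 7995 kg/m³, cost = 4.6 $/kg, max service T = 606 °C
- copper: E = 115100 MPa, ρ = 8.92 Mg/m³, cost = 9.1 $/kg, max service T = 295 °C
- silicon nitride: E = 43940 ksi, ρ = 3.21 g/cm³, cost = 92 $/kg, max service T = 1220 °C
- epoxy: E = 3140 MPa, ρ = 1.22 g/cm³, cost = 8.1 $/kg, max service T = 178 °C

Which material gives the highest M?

stainless steel

Screen on constraints: cost ≤ 8.6 $/kg; max service T ≥ 236 °C. Survivors: gray cast iron, stainless steel.
In SI units:
  gray cast iron: E = 110.0 GPa, ρ = 7287 kg/m³
  stainless steel: E = 202.0 GPa, ρ = 7995 kg/m³
  stainless steel: M = 0.734×10⁻³
  gray cast iron: M = 0.658×10⁻³
The maximum is for stainless steel.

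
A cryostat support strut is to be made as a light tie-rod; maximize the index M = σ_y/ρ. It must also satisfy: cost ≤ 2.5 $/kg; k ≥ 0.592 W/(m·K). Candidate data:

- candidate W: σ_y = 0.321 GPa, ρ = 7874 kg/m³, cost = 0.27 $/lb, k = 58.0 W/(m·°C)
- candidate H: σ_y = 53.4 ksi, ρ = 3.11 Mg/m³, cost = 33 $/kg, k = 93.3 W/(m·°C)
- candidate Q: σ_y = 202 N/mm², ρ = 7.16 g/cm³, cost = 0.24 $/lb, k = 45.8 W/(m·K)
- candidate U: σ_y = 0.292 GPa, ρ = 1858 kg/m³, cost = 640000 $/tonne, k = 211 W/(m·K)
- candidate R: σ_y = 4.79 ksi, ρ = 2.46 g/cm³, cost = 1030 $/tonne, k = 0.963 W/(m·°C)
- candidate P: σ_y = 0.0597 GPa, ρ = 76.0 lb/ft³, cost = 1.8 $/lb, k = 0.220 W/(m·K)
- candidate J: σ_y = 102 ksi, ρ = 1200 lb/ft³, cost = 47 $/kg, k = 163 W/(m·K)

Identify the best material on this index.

candidate W

Screen on constraints: cost ≤ 2.5 $/kg; k ≥ 0.592 W/(m·K). Survivors: candidate W, candidate Q, candidate R.
Normalizing units and computing the index:
  candidate W: σ_y = 321.0 MPa, ρ = 7874 kg/m³
  candidate Q: σ_y = 202.0 MPa, ρ = 7160 kg/m³
  candidate R: σ_y = 33.03 MPa, ρ = 2460 kg/m³
  candidate W: M = 40.8 kN·m/kg
  candidate Q: M = 28.2 kN·m/kg
  candidate R: M = 13.4 kN·m/kg
Candidate W ranks first.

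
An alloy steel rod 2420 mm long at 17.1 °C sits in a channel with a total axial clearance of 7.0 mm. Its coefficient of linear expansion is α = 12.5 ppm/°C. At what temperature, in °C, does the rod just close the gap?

249 °C

α·L₀·ΔT = 7.0 mm ⇒ ΔT = 7.0 / (12.5×10⁻⁶ × 2420.0) = 231.4 K.
T = 17.1 + 231.4 = 248.5 °C.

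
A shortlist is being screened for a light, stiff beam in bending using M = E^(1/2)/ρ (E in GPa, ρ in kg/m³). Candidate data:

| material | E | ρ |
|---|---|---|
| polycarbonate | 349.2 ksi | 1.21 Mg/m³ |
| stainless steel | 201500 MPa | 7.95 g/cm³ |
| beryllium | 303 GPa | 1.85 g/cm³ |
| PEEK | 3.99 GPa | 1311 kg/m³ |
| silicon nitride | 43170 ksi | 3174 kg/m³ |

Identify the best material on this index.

beryllium

After converting to SI:
  polycarbonate: E = 2.408 GPa, ρ = 1210 kg/m³
  stainless steel: E = 201.5 GPa, ρ = 7950 kg/m³
  beryllium: E = 303.0 GPa, ρ = 1850 kg/m³
  PEEK: E = 3.990 GPa, ρ = 1311 kg/m³
  silicon nitride: E = 297.6 GPa, ρ = 3174 kg/m³
  beryllium: M = 9.41×10⁻³
  silicon nitride: M = 5.44×10⁻³
  stainless steel: M = 1.79×10⁻³
  PEEK: M = 1.52×10⁻³
  polycarbonate: M = 1.28×10⁻³
Highest index: beryllium.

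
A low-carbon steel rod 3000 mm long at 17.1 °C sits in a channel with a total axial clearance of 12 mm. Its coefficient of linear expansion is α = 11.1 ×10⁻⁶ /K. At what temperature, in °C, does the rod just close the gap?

α·L₀·ΔT = 12.0 mm ⇒ ΔT = 12.0 / (11.1×10⁻⁶ × 3000.0) = 360.4 K.
T = 17.1 + 360.4 = 377.5 °C.

377 °C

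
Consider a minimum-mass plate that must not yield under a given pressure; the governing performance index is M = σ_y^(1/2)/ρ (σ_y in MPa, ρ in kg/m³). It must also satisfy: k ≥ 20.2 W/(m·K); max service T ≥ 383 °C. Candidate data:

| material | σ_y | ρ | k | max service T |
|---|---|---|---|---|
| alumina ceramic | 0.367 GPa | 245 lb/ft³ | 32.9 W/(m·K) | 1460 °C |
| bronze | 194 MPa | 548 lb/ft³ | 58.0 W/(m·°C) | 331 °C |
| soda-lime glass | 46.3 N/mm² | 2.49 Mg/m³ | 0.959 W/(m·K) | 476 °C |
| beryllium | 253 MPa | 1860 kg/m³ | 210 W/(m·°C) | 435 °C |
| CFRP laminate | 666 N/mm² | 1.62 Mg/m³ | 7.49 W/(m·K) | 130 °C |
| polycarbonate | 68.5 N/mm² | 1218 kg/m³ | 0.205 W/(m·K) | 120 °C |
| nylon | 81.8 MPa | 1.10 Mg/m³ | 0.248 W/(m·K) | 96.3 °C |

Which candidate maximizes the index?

beryllium

Screen on constraints: k ≥ 20.2 W/(m·K); max service T ≥ 383 °C. Survivors: alumina ceramic, beryllium.
Putting every candidate on a common basis:
  alumina ceramic: σ_y = 367.0 MPa, ρ = 3925 kg/m³
  beryllium: σ_y = 253.0 MPa, ρ = 1860 kg/m³
  beryllium: M = 8.55×10⁻³
  alumina ceramic: M = 4.88×10⁻³
Beryllium has the largest M.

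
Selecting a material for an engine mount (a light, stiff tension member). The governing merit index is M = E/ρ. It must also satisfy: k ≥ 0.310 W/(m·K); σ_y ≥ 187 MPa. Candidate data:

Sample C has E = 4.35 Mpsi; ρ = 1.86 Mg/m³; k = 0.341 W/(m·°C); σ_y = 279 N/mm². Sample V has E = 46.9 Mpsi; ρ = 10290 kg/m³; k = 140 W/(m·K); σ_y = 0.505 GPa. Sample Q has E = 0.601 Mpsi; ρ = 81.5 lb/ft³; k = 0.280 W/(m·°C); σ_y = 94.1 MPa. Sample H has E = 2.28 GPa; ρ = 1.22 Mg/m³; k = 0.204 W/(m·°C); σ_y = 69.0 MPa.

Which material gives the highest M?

sample V

Screen on constraints: k ≥ 0.310 W/(m·K); σ_y ≥ 187 MPa. Survivors: sample C, sample V.
In SI units:
  sample C: E = 29.99 GPa, ρ = 1860 kg/m³
  sample V: E = 323.4 GPa, ρ = 10290 kg/m³
  sample V: M = 31.4 MN·m/kg
  sample C: M = 16.1 MN·m/kg
Sample V ranks first.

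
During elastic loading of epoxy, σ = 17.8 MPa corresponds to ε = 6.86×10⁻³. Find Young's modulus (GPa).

2.59 GPa

E = σ/ε = 17.8 MPa / 6.86×10⁻³ = 2595 MPa = 2.59 GPa.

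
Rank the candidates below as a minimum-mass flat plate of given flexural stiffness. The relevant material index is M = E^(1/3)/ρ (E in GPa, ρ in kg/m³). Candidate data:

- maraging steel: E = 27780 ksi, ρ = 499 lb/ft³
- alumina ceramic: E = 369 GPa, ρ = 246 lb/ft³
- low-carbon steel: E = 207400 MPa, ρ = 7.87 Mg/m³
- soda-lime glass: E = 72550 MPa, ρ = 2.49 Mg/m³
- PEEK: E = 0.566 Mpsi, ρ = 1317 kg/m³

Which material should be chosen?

alumina ceramic

Convert each candidate to consistent units, then evaluate M:
  maraging steel: E = 191.5 GPa, ρ = 7993 kg/m³
  alumina ceramic: E = 369.0 GPa, ρ = 3941 kg/m³
  low-carbon steel: E = 207.4 GPa, ρ = 7870 kg/m³
  soda-lime glass: E = 72.55 GPa, ρ = 2490 kg/m³
  PEEK: E = 3.902 GPa, ρ = 1317 kg/m³
  alumina ceramic: M = 1.82×10⁻³
  soda-lime glass: M = 1.67×10⁻³
  PEEK: M = 1.20×10⁻³
  low-carbon steel: M = 0.752×10⁻³
  maraging steel: M = 0.721×10⁻³
Alumina ceramic ranks first.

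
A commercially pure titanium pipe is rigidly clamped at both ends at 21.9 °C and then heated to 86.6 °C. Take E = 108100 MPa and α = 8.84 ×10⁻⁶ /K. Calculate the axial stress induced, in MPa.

61.8 MPa

E = 108100 MPa = 108.1 GPa.
ΔT = 64.70 K. Constrained thermal stress σ = E·α·ΔT = 108.1×10³ MPa × 8.84×10⁻⁶ × 64.70 = 61.8 MPa (compressive).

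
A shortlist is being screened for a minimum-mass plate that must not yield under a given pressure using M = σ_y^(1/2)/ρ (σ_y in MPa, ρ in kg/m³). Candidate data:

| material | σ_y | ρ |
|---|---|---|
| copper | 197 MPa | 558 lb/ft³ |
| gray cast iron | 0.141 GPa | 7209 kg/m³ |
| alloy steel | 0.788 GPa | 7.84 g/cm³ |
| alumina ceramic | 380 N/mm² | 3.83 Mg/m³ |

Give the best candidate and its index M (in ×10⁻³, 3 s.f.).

alumina ceramic, M = 5.09×10⁻³

Normalizing units and computing the index:
  copper: σ_y = 197.0 MPa, ρ = 8938 kg/m³
  gray cast iron: σ_y = 141.0 MPa, ρ = 7209 kg/m³
  alloy steel: σ_y = 788.0 MPa, ρ = 7840 kg/m³
  alumina ceramic: σ_y = 380.0 MPa, ρ = 3830 kg/m³
  alumina ceramic: M = 5.09×10⁻³
  alloy steel: M = 3.58×10⁻³
  gray cast iron: M = 1.65×10⁻³
  copper: M = 1.57×10⁻³
Alumina ceramic ranks first.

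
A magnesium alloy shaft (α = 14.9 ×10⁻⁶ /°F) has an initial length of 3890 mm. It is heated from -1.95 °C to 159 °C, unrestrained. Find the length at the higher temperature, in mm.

Convert α: 14.9×10⁻⁶/°F × (9/5) = 26.8×10⁻⁶/K.
ΔT = 159 − (-1.95) = 160.9 K.
ΔL = α·L₀·ΔT = 26.8×10⁻⁶ × 3890 mm × 160.9 K = 16.8 mm.
L = L₀ + ΔL = 3890 + 16.8 = 3906.8 mm.

3906.8 mm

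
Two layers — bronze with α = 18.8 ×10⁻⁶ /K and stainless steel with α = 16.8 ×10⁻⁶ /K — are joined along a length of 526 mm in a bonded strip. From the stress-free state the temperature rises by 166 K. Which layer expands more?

α(bronze) = 18.8×10⁻⁶/K vs α(stainless steel) = 16.8×10⁻⁶/K.
Higher α expands more for the same ΔT: bronze.

bronze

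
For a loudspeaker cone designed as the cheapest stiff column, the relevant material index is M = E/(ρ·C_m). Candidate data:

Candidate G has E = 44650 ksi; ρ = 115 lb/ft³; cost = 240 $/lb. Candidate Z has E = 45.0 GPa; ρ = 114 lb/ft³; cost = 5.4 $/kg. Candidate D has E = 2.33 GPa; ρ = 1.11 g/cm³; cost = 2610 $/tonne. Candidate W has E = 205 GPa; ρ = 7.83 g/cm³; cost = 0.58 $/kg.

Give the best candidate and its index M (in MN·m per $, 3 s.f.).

candidate W, M = 45.1 MN·m per $

Convert each candidate to consistent units, then evaluate M:
  candidate G: E = 307.9 GPa, ρ = 1842 kg/m³, cost = 529.1 $/kg
  candidate Z: E = 45.00 GPa, ρ = 1826 kg/m³, cost = 5.400 $/kg
  candidate D: E = 2.330 GPa, ρ = 1110 kg/m³, cost = 2.610 $/kg
  candidate W: E = 205.0 GPa, ρ = 7830 kg/m³, cost = 0.5800 $/kg
  candidate W: M = 45.1 MN·m per $
  candidate Z: M = 4.56 MN·m per $
  candidate D: M = 0.804 MN·m per $
  candidate G: M = 0.316 MN·m per $
Highest index: candidate W.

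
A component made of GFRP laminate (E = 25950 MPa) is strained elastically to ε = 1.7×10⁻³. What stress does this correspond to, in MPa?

E = 25950 MPa = 25.95 GPa.
σ = E·ε = 25950 MPa × 1.7×10⁻³ = 44.1 MPa.

44.1 MPa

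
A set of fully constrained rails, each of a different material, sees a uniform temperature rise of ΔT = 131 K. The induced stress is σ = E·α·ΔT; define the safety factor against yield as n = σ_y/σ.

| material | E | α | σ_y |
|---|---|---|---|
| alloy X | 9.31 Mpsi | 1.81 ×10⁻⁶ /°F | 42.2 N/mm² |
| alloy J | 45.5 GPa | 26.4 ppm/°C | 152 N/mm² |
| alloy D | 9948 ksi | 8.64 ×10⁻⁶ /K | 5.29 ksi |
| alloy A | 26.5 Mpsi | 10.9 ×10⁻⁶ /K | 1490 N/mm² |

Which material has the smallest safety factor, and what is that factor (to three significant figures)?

In consistent units (E in GPa, α in ×10⁻⁶/K, σ_y in MPa):
  alloy X: E = 64.19, α = 3.26, σ_y = 42.20 → σ = 27.4 MPa, n = 1.54
  alloy J: E = 45.50, α = 26.4, σ_y = 152.0 → σ = 157 MPa, n = 0.966
  alloy D: E = 68.59, α = 8.64, σ_y = 36.47 → σ = 77.6 MPa, n = 0.470
  alloy A: E = 182.7, α = 10.9, σ_y = 1490 → σ = 261 MPa, n = 5.71
The minimum is alloy D at n = 0.470.

alloy D, n = 0.470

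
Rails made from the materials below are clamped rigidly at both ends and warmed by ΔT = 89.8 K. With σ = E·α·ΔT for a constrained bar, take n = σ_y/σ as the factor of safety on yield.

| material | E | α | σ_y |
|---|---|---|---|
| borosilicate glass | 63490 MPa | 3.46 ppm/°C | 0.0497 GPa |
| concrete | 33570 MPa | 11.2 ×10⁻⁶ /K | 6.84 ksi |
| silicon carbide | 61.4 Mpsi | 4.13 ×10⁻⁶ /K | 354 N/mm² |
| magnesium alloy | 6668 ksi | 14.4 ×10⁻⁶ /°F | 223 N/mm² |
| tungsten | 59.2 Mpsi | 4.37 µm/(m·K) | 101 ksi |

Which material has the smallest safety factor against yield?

With everything in SI (GPa, ×10⁻⁶/K, MPa):
  borosilicate glass: E = 63.49, α = 3.46, σ_y = 49.70 → σ = 19.7 MPa, n = 2.52
  concrete: E = 33.57, α = 11.2, σ_y = 47.16 → σ = 33.8 MPa, n = 1.40
  silicon carbide: E = 423.3, α = 4.13, σ_y = 354.0 → σ = 157 MPa, n = 2.25
  magnesium alloy: E = 45.97, α = 25.9, σ_y = 223.0 → σ = 107 MPa, n = 2.08
  tungsten: E = 408.2, α = 4.37, σ_y = 696.4 → σ = 160 MPa, n = 4.35
Concrete has the lowest safety factor, n = 1.40.

concrete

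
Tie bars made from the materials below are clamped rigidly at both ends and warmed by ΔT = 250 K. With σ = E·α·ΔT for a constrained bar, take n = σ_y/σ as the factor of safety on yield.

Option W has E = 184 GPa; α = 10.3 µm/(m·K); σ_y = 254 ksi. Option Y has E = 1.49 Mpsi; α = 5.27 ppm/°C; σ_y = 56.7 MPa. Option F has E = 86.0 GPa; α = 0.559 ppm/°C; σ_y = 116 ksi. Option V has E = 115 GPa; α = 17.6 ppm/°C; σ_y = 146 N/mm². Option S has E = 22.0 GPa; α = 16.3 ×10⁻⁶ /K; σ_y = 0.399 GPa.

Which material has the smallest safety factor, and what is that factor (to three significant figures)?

Per material, after unit conversion:
  option W: E = 184.0, α = 10.3, σ_y = 1751 → σ = 474 MPa, n = 3.70
  option Y: E = 10.27, α = 5.27, σ_y = 56.70 → σ = 13.5 MPa, n = 4.19
  option F: E = 86.00, α = 0.559, σ_y = 799.8 → σ = 12.0 MPa, n = 66.5
  option V: E = 115.0, α = 17.6, σ_y = 146.0 → σ = 506 MPa, n = 0.289
  option S: E = 22.00, α = 16.3, σ_y = 399.0 → σ = 89.6 MPa, n = 4.45
The minimum is option V at n = 0.289.

option V, n = 0.289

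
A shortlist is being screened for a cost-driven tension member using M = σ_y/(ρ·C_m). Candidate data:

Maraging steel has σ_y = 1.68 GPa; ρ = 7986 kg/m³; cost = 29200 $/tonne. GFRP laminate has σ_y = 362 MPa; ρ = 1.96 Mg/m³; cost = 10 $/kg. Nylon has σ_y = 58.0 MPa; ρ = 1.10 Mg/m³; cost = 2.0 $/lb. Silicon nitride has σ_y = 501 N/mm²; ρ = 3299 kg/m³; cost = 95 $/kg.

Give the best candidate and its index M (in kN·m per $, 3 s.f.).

GFRP laminate, M = 18.5 kN·m per $

After converting to SI:
  maraging steel: σ_y = 1680 MPa, ρ = 7986 kg/m³, cost = 29.20 $/kg
  GFRP laminate: σ_y = 362.0 MPa, ρ = 1960 kg/m³, cost = 10.00 $/kg
  nylon: σ_y = 58.00 MPa, ρ = 1100 kg/m³, cost = 4.409 $/kg
  silicon nitride: σ_y = 501.0 MPa, ρ = 3299 kg/m³, cost = 95.00 $/kg
  GFRP laminate: M = 18.5 kN·m per $
  nylon: M = 12.0 kN·m per $
  maraging steel: M = 7.20 kN·m per $
  silicon nitride: M = 1.60 kN·m per $
The maximum is for GFRP laminate.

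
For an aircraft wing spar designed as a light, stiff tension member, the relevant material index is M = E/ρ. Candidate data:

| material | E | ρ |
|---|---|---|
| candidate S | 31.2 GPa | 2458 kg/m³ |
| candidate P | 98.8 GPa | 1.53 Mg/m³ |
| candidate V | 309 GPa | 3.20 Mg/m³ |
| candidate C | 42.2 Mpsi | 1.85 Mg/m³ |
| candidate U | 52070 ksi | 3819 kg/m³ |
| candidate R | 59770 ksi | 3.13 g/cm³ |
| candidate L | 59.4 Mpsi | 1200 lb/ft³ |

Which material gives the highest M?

Normalizing units and computing the index:
  candidate S: E = 31.20 GPa, ρ = 2458 kg/m³
  candidate P: E = 98.80 GPa, ρ = 1530 kg/m³
  candidate V: E = 309.0 GPa, ρ = 3200 kg/m³
  candidate C: E = 291.0 GPa, ρ = 1850 kg/m³
  candidate U: E = 359.0 GPa, ρ = 3819 kg/m³
  candidate R: E = 412.1 GPa, ρ = 3130 kg/m³
  candidate L: E = 409.5 GPa, ρ = 19220 kg/m³
  candidate C: M = 157 MN·m/kg
  candidate R: M = 132 MN·m/kg
  candidate V: M = 96.6 MN·m/kg
  candidate U: M = 94.0 MN·m/kg
  candidate P: M = 64.6 MN·m/kg
  candidate L: M = 21.3 MN·m/kg
  candidate S: M = 12.7 MN·m/kg
Candidate C has the largest M.

candidate C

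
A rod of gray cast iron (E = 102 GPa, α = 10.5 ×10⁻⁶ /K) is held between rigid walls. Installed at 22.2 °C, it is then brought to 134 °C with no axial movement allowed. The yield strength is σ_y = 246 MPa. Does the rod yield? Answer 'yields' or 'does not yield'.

does not yield

ΔT = 111.8 K. Constrained thermal stress σ = E·α·ΔT = 102.0×10³ MPa × 10.5×10⁻⁶ × 111.8 = 120 MPa (compressive).
Compare to σ_y = 246 MPa: σ < σ_y, so it does not yield.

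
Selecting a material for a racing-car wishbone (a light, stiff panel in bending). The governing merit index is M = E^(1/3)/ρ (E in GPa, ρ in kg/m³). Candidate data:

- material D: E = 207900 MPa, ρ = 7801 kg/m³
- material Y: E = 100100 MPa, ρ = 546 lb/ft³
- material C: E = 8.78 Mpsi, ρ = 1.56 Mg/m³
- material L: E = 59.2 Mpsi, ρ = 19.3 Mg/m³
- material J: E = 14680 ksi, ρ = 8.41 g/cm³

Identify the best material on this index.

In SI units:
  material D: E = 207.9 GPa, ρ = 7801 kg/m³
  material Y: E = 100.1 GPa, ρ = 8746 kg/m³
  material C: E = 60.54 GPa, ρ = 1560 kg/m³
  material L: E = 408.2 GPa, ρ = 19300 kg/m³
  material J: E = 101.2 GPa, ρ = 8410 kg/m³
  material C: M = 2.52×10⁻³
  material D: M = 0.759×10⁻³
  material J: M = 0.554×10⁻³
  material Y: M = 0.531×10⁻³
  material L: M = 0.384×10⁻³
Material C ranks first.

material C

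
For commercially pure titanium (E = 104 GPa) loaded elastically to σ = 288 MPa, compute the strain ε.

ε = σ/E = 288 / 104000 = 2.77×10⁻³.

2.77×10⁻³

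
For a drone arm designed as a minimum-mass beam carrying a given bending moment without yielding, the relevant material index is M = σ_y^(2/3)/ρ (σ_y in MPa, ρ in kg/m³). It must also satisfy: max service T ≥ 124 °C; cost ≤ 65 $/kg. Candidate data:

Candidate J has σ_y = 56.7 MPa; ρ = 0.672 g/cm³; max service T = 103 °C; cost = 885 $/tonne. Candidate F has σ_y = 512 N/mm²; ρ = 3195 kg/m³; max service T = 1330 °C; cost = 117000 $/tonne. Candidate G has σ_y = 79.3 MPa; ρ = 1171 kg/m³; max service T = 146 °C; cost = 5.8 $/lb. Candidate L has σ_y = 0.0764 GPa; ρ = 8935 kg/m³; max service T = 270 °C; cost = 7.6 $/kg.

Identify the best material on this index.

candidate G

Screen on constraints: max service T ≥ 124 °C; cost ≤ 65 $/kg. Survivors: candidate G, candidate L.
After converting to SI:
  candidate G: σ_y = 79.30 MPa, ρ = 1171 kg/m³
  candidate L: σ_y = 76.40 MPa, ρ = 8935 kg/m³
  candidate G: M = 15.8×10⁻³
  candidate L: M = 2.02×10⁻³
Highest index: candidate G.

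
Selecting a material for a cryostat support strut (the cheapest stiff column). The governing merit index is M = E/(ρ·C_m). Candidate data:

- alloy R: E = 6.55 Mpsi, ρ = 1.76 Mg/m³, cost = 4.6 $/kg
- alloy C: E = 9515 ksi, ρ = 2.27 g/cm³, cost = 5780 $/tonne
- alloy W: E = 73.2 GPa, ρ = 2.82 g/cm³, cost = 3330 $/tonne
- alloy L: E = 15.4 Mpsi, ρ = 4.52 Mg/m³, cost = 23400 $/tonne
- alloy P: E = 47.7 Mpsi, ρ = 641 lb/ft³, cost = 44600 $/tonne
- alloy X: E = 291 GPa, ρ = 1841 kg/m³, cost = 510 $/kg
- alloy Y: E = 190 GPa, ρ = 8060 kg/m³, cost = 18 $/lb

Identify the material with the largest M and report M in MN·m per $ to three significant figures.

alloy W, M = 7.80 MN·m per $

After converting to SI:
  alloy R: E = 45.16 GPa, ρ = 1760 kg/m³, cost = 4.600 $/kg
  alloy C: E = 65.60 GPa, ρ = 2270 kg/m³, cost = 5.780 $/kg
  alloy W: E = 73.20 GPa, ρ = 2820 kg/m³, cost = 3.330 $/kg
  alloy L: E = 106.2 GPa, ρ = 4520 kg/m³, cost = 23.40 $/kg
  alloy P: E = 328.9 GPa, ρ = 10270 kg/m³, cost = 44.60 $/kg
  alloy X: E = 291.0 GPa, ρ = 1841 kg/m³, cost = 510.0 $/kg
  alloy Y: E = 190.0 GPa, ρ = 8060 kg/m³, cost = 39.68 $/kg
  alloy W: M = 7.80 MN·m per $
  alloy R: M = 5.58 MN·m per $
  alloy C: M = 5.00 MN·m per $
  alloy L: M = 1.00 MN·m per $
  alloy P: M = 0.718 MN·m per $
  alloy Y: M = 0.594 MN·m per $
  alloy X: M = 0.310 MN·m per $
Alloy W ranks first.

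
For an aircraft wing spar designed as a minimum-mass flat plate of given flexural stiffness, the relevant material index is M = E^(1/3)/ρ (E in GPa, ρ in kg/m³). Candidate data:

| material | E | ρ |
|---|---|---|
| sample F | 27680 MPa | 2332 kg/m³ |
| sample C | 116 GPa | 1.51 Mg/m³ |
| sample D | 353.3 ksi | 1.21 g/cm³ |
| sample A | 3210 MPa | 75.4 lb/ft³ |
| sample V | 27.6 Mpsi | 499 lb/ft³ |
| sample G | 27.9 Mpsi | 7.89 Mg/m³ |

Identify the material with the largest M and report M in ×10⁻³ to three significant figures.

After converting to SI:
  sample F: E = 27.68 GPa, ρ = 2332 kg/m³
  sample C: E = 116.0 GPa, ρ = 1510 kg/m³
  sample D: E = 2.436 GPa, ρ = 1210 kg/m³
  sample A: E = 3.210 GPa, ρ = 1208 kg/m³
  sample V: E = 190.3 GPa, ρ = 7993 kg/m³
  sample G: E = 192.4 GPa, ρ = 7890 kg/m³
  sample C: M = 3.23×10⁻³
  sample F: M = 1.30×10⁻³
  sample A: M = 1.22×10⁻³
  sample D: M = 1.11×10⁻³
  sample G: M = 0.732×10⁻³
  sample V: M = 0.720×10⁻³
Highest index: sample C.

sample C, M = 3.23×10⁻³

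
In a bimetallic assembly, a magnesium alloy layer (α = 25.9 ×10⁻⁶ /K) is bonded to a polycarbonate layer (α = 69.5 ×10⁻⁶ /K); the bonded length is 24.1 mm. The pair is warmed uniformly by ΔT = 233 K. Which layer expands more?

α(magnesium alloy) = 25.9×10⁻⁶/K vs α(polycarbonate) = 69.5×10⁻⁶/K.
Higher α expands more for the same ΔT: polycarbonate.

polycarbonate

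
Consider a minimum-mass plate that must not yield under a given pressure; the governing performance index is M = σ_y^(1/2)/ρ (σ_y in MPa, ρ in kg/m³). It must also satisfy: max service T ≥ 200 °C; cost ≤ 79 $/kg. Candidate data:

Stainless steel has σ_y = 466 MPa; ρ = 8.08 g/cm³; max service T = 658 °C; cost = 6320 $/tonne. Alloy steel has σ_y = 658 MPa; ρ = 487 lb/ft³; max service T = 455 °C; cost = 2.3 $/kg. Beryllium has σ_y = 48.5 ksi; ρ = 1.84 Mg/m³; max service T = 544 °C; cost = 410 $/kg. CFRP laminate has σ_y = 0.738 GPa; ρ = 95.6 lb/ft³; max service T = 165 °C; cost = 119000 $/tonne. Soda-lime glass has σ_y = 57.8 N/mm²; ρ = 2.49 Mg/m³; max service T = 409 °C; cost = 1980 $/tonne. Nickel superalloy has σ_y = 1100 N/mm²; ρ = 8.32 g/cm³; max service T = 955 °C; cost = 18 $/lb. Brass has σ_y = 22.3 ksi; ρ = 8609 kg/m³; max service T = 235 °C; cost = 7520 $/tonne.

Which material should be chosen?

nickel superalloy

Screen on constraints: max service T ≥ 200 °C; cost ≤ 79 $/kg. Survivors: stainless steel, alloy steel, soda-lime glass, nickel superalloy, brass.
After converting to SI:
  stainless steel: σ_y = 466.0 MPa, ρ = 8080 kg/m³
  alloy steel: σ_y = 658.0 MPa, ρ = 7801 kg/m³
  soda-lime glass: σ_y = 57.80 MPa, ρ = 2490 kg/m³
  nickel superalloy: σ_y = 1100 MPa, ρ = 8320 kg/m³
  brass: σ_y = 153.8 MPa, ρ = 8609 kg/m³
  nickel superalloy: M = 3.99×10⁻³
  alloy steel: M = 3.29×10⁻³
  soda-lime glass: M = 3.05×10⁻³
  stainless steel: M = 2.67×10⁻³
  brass: M = 1.44×10⁻³
Nickel superalloy ranks first.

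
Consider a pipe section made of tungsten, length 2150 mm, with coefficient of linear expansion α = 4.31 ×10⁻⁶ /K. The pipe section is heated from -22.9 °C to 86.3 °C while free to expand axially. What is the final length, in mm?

2151.0 mm

ΔT = 86.3 − (-22.9) = 109.2 K.
ΔL = α·L₀·ΔT = 4.31×10⁻⁶ × 2150 mm × 109.2 K = 1.01 mm.
L = L₀ + ΔL = 2150 + 1.01 = 2151.0 mm.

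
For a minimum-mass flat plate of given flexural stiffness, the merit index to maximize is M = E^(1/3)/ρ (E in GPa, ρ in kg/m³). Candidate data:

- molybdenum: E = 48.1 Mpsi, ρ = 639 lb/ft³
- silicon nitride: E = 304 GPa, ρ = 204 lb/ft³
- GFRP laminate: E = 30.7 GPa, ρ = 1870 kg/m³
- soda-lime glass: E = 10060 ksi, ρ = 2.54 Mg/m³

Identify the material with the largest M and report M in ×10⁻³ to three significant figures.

silicon nitride, M = 2.06×10⁻³

Normalizing units and computing the index:
  molybdenum: E = 331.6 GPa, ρ = 10240 kg/m³
  silicon nitride: E = 304.0 GPa, ρ = 3268 kg/m³
  GFRP laminate: E = 30.70 GPa, ρ = 1870 kg/m³
  soda-lime glass: E = 69.36 GPa, ρ = 2540 kg/m³
  silicon nitride: M = 2.06×10⁻³
  GFRP laminate: M = 1.67×10⁻³
  soda-lime glass: M = 1.62×10⁻³
  molybdenum: M = 0.676×10⁻³
Silicon nitride has the largest M.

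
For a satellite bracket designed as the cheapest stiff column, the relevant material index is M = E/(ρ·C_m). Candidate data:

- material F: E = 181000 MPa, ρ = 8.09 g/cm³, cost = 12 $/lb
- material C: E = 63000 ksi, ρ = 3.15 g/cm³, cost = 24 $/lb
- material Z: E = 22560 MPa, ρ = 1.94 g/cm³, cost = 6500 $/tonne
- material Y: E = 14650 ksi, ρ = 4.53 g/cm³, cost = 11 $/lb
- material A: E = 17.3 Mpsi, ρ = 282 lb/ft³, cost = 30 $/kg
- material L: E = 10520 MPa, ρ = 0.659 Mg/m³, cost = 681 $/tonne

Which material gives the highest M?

Normalizing units and computing the index:
  material F: E = 181.0 GPa, ρ = 8090 kg/m³, cost = 26.46 $/kg
  material C: E = 434.4 GPa, ρ = 3150 kg/m³, cost = 52.91 $/kg
  material Z: E = 22.56 GPa, ρ = 1940 kg/m³, cost = 6.500 $/kg
  material Y: E = 101.0 GPa, ρ = 4530 kg/m³, cost = 24.25 $/kg
  material A: E = 119.3 GPa, ρ = 4517 kg/m³, cost = 30.00 $/kg
  material L: E = 10.52 GPa, ρ = 659.0 kg/m³, cost = 0.6810 $/kg
  material L: M = 23.4 MN·m per $
  material C: M = 2.61 MN·m per $
  material Z: M = 1.79 MN·m per $
  material Y: M = 0.919 MN·m per $
  material A: M = 0.880 MN·m per $
  material F: M = 0.846 MN·m per $
Material L ranks first.

material L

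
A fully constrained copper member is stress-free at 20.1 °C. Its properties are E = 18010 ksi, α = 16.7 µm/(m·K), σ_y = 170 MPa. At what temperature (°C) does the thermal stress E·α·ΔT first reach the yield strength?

102 °C

E = 18010 ksi = 124.2 GPa.
E·α·ΔT = 170.0 MPa ⇒ ΔT = 170.0 / (124.2×10³ × 16.7×10⁻⁶) = 81.98 K.
T = 20.1 + 81.98 = 102.1 °C.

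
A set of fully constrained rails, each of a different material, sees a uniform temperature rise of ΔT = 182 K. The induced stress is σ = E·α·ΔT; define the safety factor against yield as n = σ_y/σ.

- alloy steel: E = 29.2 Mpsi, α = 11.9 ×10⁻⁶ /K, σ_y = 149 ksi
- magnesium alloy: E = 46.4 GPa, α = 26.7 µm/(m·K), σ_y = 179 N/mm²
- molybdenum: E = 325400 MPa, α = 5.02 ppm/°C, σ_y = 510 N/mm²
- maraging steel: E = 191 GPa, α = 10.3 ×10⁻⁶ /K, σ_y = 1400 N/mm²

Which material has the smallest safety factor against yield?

In consistent units (E in GPa, α in ×10⁻⁶/K, σ_y in MPa):
  alloy steel: E = 201.3, α = 11.9, σ_y = 1027 → σ = 436 MPa, n = 2.36
  magnesium alloy: E = 46.40, α = 26.7, σ_y = 179.0 → σ = 225 MPa, n = 0.794
  molybdenum: E = 325.4, α = 5.02, σ_y = 510.0 → σ = 297 MPa, n = 1.72
  maraging steel: E = 191.0, α = 10.3, σ_y = 1400 → σ = 358 MPa, n = 3.91
Magnesium alloy has the lowest safety factor, n = 0.794.

magnesium alloy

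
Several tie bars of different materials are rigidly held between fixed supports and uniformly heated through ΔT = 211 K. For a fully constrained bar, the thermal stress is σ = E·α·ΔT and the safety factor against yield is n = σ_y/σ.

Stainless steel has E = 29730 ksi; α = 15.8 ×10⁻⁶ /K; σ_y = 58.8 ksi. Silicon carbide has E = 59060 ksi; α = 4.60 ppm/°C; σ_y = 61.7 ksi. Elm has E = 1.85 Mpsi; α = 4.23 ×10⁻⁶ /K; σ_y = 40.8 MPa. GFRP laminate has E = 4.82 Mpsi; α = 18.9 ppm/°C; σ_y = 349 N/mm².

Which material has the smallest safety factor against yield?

Per material, after unit conversion:
  stainless steel: E = 205.0, α = 15.8, σ_y = 405.4 → σ = 683 MPa, n = 0.593
  silicon carbide: E = 407.2, α = 4.60, σ_y = 425.4 → σ = 395 MPa, n = 1.08
  elm: E = 12.76, α = 4.23, σ_y = 40.80 → σ = 11.4 MPa, n = 3.58
  GFRP laminate: E = 33.23, α = 18.9, σ_y = 349.0 → σ = 133 MPa, n = 2.63
Stainless steel has the lowest safety factor, n = 0.593.

stainless steel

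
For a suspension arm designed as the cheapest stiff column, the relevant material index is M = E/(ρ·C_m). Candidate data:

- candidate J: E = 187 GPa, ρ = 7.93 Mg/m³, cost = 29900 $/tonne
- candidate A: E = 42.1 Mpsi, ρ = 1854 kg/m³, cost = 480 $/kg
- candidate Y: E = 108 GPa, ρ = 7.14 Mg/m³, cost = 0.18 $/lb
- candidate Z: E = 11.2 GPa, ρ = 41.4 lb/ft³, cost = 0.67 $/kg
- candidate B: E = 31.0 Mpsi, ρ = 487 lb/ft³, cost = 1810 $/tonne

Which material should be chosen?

candidate Y

Normalizing units and computing the index:
  candidate J: E = 187.0 GPa, ρ = 7930 kg/m³, cost = 29.90 $/kg
  candidate A: E = 290.3 GPa, ρ = 1854 kg/m³, cost = 480.0 $/kg
  candidate Y: E = 108.0 GPa, ρ = 7140 kg/m³, cost = 0.3968 $/kg
  candidate Z: E = 11.20 GPa, ρ = 663.2 kg/m³, cost = 0.6700 $/kg
  candidate B: E = 213.7 GPa, ρ = 7801 kg/m³, cost = 1.810 $/kg
  candidate Y: M = 38.1 MN·m per $
  candidate Z: M = 25.2 MN·m per $
  candidate B: M = 15.1 MN·m per $
  candidate J: M = 0.789 MN·m per $
  candidate A: M = 0.326 MN·m per $
The maximum is for candidate Y.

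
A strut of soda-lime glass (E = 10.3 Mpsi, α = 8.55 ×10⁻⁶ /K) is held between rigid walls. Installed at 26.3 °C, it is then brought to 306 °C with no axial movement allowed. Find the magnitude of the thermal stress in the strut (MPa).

170 MPa

E = 10.3 Mpsi = 71.02 GPa.
ΔT = 279.7 K. Constrained thermal stress σ = E·α·ΔT = 71.02×10³ MPa × 8.55×10⁻⁶ × 279.7 = 170 MPa (compressive).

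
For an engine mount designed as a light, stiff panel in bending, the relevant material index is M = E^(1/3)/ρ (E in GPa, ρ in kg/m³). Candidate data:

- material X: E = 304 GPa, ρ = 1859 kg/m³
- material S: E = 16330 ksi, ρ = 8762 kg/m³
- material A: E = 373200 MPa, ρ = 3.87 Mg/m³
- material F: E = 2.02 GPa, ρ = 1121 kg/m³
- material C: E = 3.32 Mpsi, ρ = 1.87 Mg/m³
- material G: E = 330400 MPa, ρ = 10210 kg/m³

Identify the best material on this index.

material X

Normalizing units and computing the index:
  material X: E = 304.0 GPa, ρ = 1859 kg/m³
  material S: E = 112.6 GPa, ρ = 8762 kg/m³
  material A: E = 373.2 GPa, ρ = 3870 kg/m³
  material F: E = 2.020 GPa, ρ = 1121 kg/m³
  material C: E = 22.89 GPa, ρ = 1870 kg/m³
  material G: E = 330.4 GPa, ρ = 10210 kg/m³
  material X: M = 3.62×10⁻³
  material A: M = 1.86×10⁻³
  material C: M = 1.52×10⁻³
  material F: M = 1.13×10⁻³
  material G: M = 0.677×10⁻³
  material S: M = 0.551×10⁻³
Highest index: material X.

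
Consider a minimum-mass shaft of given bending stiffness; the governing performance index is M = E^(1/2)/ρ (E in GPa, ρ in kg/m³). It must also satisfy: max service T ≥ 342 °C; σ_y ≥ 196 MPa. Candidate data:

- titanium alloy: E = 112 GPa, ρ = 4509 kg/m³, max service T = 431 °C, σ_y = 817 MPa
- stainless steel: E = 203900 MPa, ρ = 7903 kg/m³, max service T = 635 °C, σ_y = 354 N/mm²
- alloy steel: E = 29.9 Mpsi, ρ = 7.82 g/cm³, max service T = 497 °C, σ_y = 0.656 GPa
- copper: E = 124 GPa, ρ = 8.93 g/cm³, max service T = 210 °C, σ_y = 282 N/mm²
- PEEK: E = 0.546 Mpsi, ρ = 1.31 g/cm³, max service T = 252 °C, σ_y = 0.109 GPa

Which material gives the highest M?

Screen on constraints: max service T ≥ 342 °C; σ_y ≥ 196 MPa. Survivors: titanium alloy, stainless steel, alloy steel.
Normalizing units and computing the index:
  titanium alloy: E = 112.0 GPa, ρ = 4509 kg/m³
  stainless steel: E = 203.9 GPa, ρ = 7903 kg/m³
  alloy steel: E = 206.2 GPa, ρ = 7820 kg/m³
  titanium alloy: M = 2.35×10⁻³
  alloy steel: M = 1.84×10⁻³
  stainless steel: M = 1.81×10⁻³
Highest index: titanium alloy.

titanium alloy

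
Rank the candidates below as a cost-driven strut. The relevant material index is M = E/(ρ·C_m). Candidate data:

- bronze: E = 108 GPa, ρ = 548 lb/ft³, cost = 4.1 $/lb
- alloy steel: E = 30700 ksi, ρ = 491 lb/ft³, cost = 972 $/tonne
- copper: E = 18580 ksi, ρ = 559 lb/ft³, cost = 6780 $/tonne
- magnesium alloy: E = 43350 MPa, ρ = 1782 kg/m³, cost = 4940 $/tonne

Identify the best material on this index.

Normalizing units and computing the index:
  bronze: E = 108.0 GPa, ρ = 8778 kg/m³, cost = 9.039 $/kg
  alloy steel: E = 211.7 GPa, ρ = 7865 kg/m³, cost = 0.9720 $/kg
  copper: E = 128.1 GPa, ρ = 8954 kg/m³, cost = 6.780 $/kg
  magnesium alloy: E = 43.35 GPa, ρ = 1782 kg/m³, cost = 4.940 $/kg
  alloy steel: M = 27.7 MN·m per $
  magnesium alloy: M = 4.92 MN·m per $
  copper: M = 2.11 MN·m per $
  bronze: M = 1.36 MN·m per $
Highest index: alloy steel.

alloy steel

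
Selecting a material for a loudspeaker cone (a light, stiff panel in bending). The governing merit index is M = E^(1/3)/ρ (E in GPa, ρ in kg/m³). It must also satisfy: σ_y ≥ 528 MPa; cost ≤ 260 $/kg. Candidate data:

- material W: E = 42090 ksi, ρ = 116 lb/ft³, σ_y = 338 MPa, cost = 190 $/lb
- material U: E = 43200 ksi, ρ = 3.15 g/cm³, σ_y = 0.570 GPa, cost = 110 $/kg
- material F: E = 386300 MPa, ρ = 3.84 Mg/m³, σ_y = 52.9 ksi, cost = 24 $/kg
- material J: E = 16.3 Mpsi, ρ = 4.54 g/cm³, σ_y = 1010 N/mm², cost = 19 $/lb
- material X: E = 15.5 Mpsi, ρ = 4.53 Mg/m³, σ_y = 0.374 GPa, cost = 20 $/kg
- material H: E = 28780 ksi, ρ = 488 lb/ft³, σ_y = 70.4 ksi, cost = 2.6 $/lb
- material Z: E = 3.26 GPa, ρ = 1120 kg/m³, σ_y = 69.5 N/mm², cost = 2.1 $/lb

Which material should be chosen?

material U

Screen on constraints: σ_y ≥ 528 MPa; cost ≤ 260 $/kg. Survivors: material U, material J.
Convert each candidate to consistent units, then evaluate M:
  material U: E = 297.9 GPa, ρ = 3150 kg/m³
  material J: E = 112.4 GPa, ρ = 4540 kg/m³
  material U: M = 2.12×10⁻³
  material J: M = 1.06×10⁻³
Material U ranks first.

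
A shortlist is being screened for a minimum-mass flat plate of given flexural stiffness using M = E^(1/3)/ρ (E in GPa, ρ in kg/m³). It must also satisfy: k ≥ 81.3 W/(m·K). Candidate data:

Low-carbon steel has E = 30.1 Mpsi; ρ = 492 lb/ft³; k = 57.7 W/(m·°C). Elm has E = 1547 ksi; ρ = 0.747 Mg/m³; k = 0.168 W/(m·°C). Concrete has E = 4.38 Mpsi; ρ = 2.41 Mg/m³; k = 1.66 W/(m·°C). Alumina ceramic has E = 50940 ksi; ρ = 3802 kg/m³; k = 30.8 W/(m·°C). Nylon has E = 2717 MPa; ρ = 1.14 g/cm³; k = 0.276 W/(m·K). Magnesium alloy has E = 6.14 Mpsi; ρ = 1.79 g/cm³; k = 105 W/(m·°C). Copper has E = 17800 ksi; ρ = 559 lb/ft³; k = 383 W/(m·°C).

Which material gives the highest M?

Screen on constraints: k ≥ 81.3 W/(m·K). Survivors: magnesium alloy, copper.
After converting to SI:
  magnesium alloy: E = 42.33 GPa, ρ = 1790 kg/m³
  copper: E = 122.7 GPa, ρ = 8954 kg/m³
  magnesium alloy: M = 1.95×10⁻³
  copper: M = 0.555×10⁻³
Magnesium alloy has the largest M.

magnesium alloy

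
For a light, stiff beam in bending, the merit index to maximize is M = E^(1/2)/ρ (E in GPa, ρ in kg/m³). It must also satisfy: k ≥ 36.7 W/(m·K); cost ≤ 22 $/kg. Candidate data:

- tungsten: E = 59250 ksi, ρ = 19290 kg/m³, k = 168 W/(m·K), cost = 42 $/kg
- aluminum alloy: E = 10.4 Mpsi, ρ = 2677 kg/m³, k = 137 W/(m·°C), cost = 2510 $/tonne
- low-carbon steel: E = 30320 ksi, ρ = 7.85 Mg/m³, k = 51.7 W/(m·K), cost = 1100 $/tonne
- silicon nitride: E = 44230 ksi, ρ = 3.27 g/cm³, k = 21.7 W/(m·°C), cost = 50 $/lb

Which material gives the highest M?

aluminum alloy

Screen on constraints: k ≥ 36.7 W/(m·K); cost ≤ 22 $/kg. Survivors: aluminum alloy, low-carbon steel.
Convert each candidate to consistent units, then evaluate M:
  aluminum alloy: E = 71.71 GPa, ρ = 2677 kg/m³
  low-carbon steel: E = 209.0 GPa, ρ = 7850 kg/m³
  aluminum alloy: M = 3.16×10⁻³
  low-carbon steel: M = 1.84×10⁻³
Aluminum alloy ranks first.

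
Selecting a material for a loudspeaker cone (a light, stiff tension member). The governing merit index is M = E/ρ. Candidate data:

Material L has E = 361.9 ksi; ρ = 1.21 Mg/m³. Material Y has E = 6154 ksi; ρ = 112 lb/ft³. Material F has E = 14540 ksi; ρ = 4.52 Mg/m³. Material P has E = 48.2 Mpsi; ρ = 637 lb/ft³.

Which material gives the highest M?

After converting to SI:
  material L: E = 2.495 GPa, ρ = 1210 kg/m³
  material Y: E = 42.43 GPa, ρ = 1794 kg/m³
  material F: E = 100.2 GPa, ρ = 4520 kg/m³
  material P: E = 332.3 GPa, ρ = 10200 kg/m³
  material P: M = 32.6 MN·m/kg
  material Y: M = 23.7 MN·m/kg
  material F: M = 22.2 MN·m/kg
  material L: M = 2.06 MN·m/kg
The maximum is for material P.

material P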